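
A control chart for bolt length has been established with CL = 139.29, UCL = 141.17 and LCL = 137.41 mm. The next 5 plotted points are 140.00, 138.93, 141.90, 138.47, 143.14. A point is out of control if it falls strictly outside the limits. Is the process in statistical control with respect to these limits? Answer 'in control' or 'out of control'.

Compare each point to [137.41, 141.17]: sample 3 = 141.90 > UCL; sample 5 = 143.14 > UCL.

out of control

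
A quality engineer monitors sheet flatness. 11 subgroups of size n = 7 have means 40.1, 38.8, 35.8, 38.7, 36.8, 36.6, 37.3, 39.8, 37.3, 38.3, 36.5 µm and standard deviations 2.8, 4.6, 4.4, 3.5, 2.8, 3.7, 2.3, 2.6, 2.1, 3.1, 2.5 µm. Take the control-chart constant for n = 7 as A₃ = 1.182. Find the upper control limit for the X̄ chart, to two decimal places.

X̄̄ = (40.1 + 38.8 + 35.8 + 38.7 + 36.8 + 36.6 + 37.3 + 39.8 + 37.3 + 38.3 + 36.5) / 11 = 37.8182
s̄ = (2.8 + 4.6 + 4.4 + 3.5 + 2.8 + 3.7 + 2.3 + 2.6 + 2.1 + 3.1 + 2.5) / 11 = 3.1273
UCL = X̄̄ + A₃·s̄ = 37.8182 + 1.182 × 3.1273 = 41.5146

41.51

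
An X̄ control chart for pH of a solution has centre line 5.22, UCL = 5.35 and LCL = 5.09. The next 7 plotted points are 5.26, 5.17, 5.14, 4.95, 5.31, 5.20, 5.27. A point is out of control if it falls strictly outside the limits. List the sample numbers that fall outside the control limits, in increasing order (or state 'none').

4

Compare each point to [5.09, 5.35]: sample 4 = 4.95 < LCL.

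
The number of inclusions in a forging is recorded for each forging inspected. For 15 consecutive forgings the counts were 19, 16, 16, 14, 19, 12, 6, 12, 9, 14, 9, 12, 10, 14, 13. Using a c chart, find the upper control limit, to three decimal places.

c̄ = (19 + 16 + 16 + 14 + 19 + 12 + 6 + 12 + 9 + 14 + 9 + 12 + 10 + 14 + 13) / 15 = 195 / 15 = 13.0000
UCL = c̄ + 3√c̄ = 13.0000 + 3 × √13.0000 = 13.0000 + 3 × 3.6056 = 23.8167

23.817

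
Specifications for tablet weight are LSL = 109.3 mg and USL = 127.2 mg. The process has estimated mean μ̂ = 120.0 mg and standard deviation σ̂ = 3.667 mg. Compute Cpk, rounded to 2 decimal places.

Cpu = (USL − μ̂) / (3σ̂) = (127.2 − 120.0) / (3 × 3.667) = 0.6545; Cpl = (μ̂ − LSL) / (3σ̂) = (120.0 − 109.3) / (3 × 3.667) = 0.9726; Cpk = min(Cpu, Cpl) = 0.6545

0.65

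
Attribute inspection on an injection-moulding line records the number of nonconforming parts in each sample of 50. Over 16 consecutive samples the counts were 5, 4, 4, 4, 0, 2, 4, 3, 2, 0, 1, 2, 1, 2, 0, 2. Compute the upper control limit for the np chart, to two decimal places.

6.65

p̄ = Σdᵢ / (k·n) = 36 / (16 × 50) = 0.04500
UCL = np̄ + 3·√(np̄(1−p̄)) = 2.2500 + 3 × √(2.2500×0.95500) = 2.2500 + 3 × 1.4659 = 6.6476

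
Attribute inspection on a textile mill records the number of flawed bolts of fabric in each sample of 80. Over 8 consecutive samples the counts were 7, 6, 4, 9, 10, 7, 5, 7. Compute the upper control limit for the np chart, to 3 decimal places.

p̄ = Σdᵢ / (k·n) = 55 / (8 × 80) = 0.08594
UCL = np̄ + 3·√(np̄(1−p̄)) = 6.8750 + 3 × √(6.8750×0.91406) = 6.8750 + 3 × 2.5068 = 14.3955

14.395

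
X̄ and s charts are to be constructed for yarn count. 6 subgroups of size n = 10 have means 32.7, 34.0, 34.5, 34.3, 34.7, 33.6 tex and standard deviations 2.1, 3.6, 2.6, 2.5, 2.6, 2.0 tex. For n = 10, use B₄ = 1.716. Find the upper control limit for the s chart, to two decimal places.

4.40

s̄ = (2.1 + 3.6 + 2.6 + 2.5 + 2.6 + 2.0) / 6 = 2.5667
UCL_s = B₄·s̄ = 1.716 × 2.5667 = 4.4044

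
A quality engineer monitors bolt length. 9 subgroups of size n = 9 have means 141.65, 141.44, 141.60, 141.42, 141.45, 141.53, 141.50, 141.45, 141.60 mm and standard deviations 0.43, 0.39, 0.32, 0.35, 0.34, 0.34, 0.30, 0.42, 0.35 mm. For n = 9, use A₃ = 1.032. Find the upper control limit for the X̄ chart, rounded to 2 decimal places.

141.89

X̄̄ = (141.65 + 141.44 + 141.60 + 141.42 + 141.45 + 141.53 + 141.50 + 141.45 + 141.60) / 9 = 141.5156
s̄ = (0.43 + 0.39 + 0.32 + 0.35 + 0.34 + 0.34 + 0.30 + 0.42 + 0.35) / 9 = 0.3600
UCL = X̄̄ + A₃·s̄ = 141.5156 + 1.032 × 0.3600 = 141.8871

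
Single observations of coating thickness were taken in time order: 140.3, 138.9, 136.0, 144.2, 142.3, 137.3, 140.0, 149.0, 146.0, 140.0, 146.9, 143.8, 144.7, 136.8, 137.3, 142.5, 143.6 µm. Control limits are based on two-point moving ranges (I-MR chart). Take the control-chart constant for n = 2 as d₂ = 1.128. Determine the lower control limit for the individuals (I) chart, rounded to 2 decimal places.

X̄ = (140.3 + 138.9 + 136.0 + 144.2 + 142.3 + 137.3 + 140.0 + 149.0 + 146.0 + 140.0 + 146.9 + 143.8 + 144.7 + 136.8 + 137.3 + 142.5 + 143.6) / 17 = 141.7412
Moving ranges: 1.4, 2.9, 8.2, 1.9, 5.0, 2.7, 9.0, 3.0, 6.0, 6.9, 3.1, 0.9, 7.9, 0.5, 5.2, 1.1; M̄R̄ = 65.7000 / 16 = 4.1063
LCL = X̄ − 3·M̄R̄/d₂ = 141.7412 − 3 × 4.1063 / 1.128 = 130.8203

130.82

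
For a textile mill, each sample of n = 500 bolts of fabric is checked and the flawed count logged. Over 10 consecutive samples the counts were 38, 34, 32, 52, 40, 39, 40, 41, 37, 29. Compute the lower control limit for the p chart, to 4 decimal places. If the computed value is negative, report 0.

p̄ = Σdᵢ / (k·n) = 382 / (10 × 500) = 0.07640
LCL = p̄ − 3·√(p̄(1−p̄)/n) = 0.07640 − 3 × 0.01188 = 0.04076

0.0408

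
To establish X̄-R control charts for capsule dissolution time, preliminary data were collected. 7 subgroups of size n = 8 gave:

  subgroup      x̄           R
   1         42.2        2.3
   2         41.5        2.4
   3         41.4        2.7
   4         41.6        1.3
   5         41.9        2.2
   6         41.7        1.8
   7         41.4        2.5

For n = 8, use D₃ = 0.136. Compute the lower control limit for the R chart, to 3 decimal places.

0.295

R̄ = (2.3 + 2.4 + 2.7 + 1.3 + 2.2 + 1.8 + 2.5) / 7 = 15.2000 / 7 = 2.1714
LCL_R = D₃·R̄ = 0.136 × 2.1714 = 0.2953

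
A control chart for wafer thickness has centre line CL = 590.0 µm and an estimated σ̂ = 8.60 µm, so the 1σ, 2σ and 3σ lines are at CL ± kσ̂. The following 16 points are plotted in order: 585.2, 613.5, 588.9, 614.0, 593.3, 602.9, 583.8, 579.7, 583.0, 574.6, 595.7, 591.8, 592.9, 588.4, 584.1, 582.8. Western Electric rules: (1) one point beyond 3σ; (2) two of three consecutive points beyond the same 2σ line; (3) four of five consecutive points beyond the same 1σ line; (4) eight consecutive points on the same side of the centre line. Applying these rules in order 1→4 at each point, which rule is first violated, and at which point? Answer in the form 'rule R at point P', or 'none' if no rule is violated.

Zone of each point (C = within 1σ̂, B = 1σ̂–2σ̂, A = 2σ̂–3σ̂, * = beyond 3σ̂; sign = side of CL): 1:-C, 2:+A, 3:-C, 4:+A, 5:+C, 6:+B, 7:-C, 8:-B, 9:-C, 10:-B, 11:+C, 12:+C, 13:+C, 14:-C, 15:-C, 16:-C
Rule 2 (two of three consecutive points beyond the same 2σ limit) is satisfied at point 4.

rule 2 at point 4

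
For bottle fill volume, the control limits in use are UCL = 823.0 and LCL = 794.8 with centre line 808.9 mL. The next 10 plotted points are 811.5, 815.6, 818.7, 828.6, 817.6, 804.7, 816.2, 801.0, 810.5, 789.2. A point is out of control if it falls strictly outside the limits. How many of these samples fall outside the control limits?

2

Compare each point to [794.8, 823.0]: sample 4 = 828.6 > UCL; sample 10 = 789.2 < LCL.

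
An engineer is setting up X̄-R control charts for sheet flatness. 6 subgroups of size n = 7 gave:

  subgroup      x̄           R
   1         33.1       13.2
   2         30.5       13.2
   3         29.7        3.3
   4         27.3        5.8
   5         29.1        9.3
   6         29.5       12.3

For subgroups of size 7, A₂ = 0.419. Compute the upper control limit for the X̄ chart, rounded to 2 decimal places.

X̄̄ = (33.1 + 30.5 + 29.7 + 27.3 + 29.1 + 29.5) / 6 = 179.2000 / 6 = 29.8667
R̄ = (13.2 + 13.2 + 3.3 + 5.8 + 9.3 + 12.3) / 6 = 57.1000 / 6 = 9.5167
UCL = X̄̄ + A₂·R̄ = 29.8667 + 0.419 × 9.5167 = 33.8541

33.85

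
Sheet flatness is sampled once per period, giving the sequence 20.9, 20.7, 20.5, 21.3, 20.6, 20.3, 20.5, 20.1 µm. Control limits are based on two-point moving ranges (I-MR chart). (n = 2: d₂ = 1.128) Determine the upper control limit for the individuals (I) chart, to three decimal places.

X̄ = (20.9 + 20.7 + 20.5 + 21.3 + 20.6 + 20.3 + 20.5 + 20.1) / 8 = 20.6125
Moving ranges: 0.2, 0.2, 0.8, 0.7, 0.3, 0.2, 0.4; M̄R̄ = 2.8000 / 7 = 0.4000
UCL = X̄ + 3·M̄R̄/d₂ = 20.6125 + 3 × 0.4000 / 1.128 = 21.6763

21.676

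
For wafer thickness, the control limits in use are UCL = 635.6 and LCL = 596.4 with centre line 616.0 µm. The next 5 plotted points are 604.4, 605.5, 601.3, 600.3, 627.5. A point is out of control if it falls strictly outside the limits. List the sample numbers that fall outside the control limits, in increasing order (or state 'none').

All 5 points lie within [596.4, 635.6].

none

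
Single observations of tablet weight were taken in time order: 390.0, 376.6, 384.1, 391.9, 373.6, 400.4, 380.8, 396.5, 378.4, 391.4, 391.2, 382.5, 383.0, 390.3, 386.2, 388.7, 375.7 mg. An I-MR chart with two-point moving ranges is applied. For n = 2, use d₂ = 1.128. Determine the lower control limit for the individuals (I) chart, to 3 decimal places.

X̄ = (390.0 + 376.6 + 384.1 + 391.9 + 373.6 + 400.4 + 380.8 + 396.5 + 378.4 + 391.4 + 391.2 + 382.5 + 383.0 + 390.3 + 386.2 + 388.7 + 375.7) / 17 = 385.9588
Moving ranges: 13.4, 7.5, 7.8, 18.3, 26.8, 19.6, 15.7, 18.1, 13.0, 0.2, 8.7, 0.5, 7.3, 4.1, 2.5, 13.0; M̄R̄ = 176.5000 / 16 = 11.0312
LCL = X̄ − 3·M̄R̄/d₂ = 385.9588 − 3 × 11.0312 / 1.128 = 356.6204

356.620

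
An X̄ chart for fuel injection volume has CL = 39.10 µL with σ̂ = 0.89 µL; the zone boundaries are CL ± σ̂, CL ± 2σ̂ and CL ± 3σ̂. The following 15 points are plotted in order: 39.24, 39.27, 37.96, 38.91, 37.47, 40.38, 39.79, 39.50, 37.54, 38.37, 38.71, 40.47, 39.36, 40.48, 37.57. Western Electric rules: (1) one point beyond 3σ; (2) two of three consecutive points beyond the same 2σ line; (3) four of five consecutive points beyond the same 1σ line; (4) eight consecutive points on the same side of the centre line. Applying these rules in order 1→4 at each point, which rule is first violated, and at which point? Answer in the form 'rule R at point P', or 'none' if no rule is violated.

none

Zone of each point (C = within 1σ̂, B = 1σ̂–2σ̂, A = 2σ̂–3σ̂, * = beyond 3σ̂; sign = side of CL): 1:+C, 2:+C, 3:-B, 4:-C, 5:-B, 6:+B, 7:+C, 8:+C, 9:-B, 10:-C, 11:-C, 12:+B, 13:+C, 14:+B, 15:-B
No rule fires across all 15 points.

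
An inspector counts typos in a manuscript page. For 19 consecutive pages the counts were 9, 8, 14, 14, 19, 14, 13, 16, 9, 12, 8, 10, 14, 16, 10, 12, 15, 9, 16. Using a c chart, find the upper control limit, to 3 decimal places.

c̄ = (9 + 8 + 14 + 14 + 19 + 14 + 13 + 16 + 9 + 12 + 8 + 10 + 14 + 16 + 10 + 12 + 15 + 9 + 16) / 19 = 238 / 19 = 12.5263
UCL = c̄ + 3√c̄ = 12.5263 + 3 × √12.5263 = 12.5263 + 3 × 3.5393 = 23.1441

23.144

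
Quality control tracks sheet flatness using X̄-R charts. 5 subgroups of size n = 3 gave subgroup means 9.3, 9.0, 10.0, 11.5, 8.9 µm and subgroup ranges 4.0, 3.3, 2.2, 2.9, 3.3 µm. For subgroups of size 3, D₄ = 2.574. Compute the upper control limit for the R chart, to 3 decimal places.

R̄ = (4.0 + 3.3 + 2.2 + 2.9 + 3.3) / 5 = 15.7000 / 5 = 3.1400
UCL_R = D₄·R̄ = 2.574 × 3.1400 = 8.0824

8.082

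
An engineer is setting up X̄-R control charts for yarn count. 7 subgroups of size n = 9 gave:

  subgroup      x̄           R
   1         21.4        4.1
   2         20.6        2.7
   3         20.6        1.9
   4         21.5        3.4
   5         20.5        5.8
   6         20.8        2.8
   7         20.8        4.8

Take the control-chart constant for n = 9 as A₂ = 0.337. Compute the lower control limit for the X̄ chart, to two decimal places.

19.66

X̄̄ = (21.4 + 20.6 + 20.6 + 21.5 + 20.5 + 20.8 + 20.8) / 7 = 146.2000 / 7 = 20.8857
R̄ = (4.1 + 2.7 + 1.9 + 3.4 + 5.8 + 2.8 + 4.8) / 7 = 25.5000 / 7 = 3.6429
LCL = X̄̄ − A₂·R̄ = 20.8857 − 0.337 × 3.6429 = 19.6581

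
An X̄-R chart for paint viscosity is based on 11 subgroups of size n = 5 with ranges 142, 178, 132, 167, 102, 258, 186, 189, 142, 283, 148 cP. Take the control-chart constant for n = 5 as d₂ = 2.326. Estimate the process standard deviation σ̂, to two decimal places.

75.31

R̄ = (142 + 178 + 132 + 167 + 102 + 258 + 186 + 189 + 142 + 283 + 148) / 11 = 175.1818
σ̂ = R̄ / d₂ = 175.1818 / 2.326 = 75.3146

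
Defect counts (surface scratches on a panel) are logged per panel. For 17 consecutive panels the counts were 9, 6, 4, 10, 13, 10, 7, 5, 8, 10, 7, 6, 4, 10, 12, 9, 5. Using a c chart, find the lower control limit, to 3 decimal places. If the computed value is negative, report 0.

0.000

c̄ = (9 + 6 + 4 + 10 + 13 + 10 + 7 + 5 + 8 + 10 + 7 + 6 + 4 + 10 + 12 + 9 + 5) / 17 = 135 / 17 = 7.9412
LCL = c̄ − 3√c̄ = 7.9412 − 3 × 2.8180 = -0.5129 → 0 (cannot be negative)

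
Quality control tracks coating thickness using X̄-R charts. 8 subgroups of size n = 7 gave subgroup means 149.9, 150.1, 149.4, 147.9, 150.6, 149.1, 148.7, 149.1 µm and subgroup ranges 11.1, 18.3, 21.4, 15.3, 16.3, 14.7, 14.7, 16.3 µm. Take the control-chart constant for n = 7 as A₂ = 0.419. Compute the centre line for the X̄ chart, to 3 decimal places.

X̄̄ = (149.9 + 150.1 + 149.4 + 147.9 + 150.6 + 149.1 + 148.7 + 149.1) / 8 = 1194.8000 / 8 = 149.3500
CL = X̄̄ = 149.3500

149.350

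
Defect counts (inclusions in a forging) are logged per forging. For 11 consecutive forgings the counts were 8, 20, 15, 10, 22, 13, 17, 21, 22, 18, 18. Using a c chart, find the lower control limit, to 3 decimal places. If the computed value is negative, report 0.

4.458

c̄ = (8 + 20 + 15 + 10 + 22 + 13 + 17 + 21 + 22 + 18 + 18) / 11 = 184 / 11 = 16.7273
LCL = c̄ − 3√c̄ = 16.7273 − 3 × 4.0899 = 4.4576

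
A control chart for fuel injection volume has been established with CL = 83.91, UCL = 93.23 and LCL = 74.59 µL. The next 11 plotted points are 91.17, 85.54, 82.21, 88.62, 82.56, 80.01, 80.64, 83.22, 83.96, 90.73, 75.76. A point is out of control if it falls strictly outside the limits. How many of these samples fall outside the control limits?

All 11 points lie within [74.59, 93.23].

0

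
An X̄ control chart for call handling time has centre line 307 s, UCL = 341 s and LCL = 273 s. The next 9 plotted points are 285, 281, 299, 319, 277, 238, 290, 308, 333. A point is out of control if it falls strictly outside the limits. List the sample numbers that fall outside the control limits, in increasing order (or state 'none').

6

Compare each point to [273, 341]: sample 6 = 238 < LCL.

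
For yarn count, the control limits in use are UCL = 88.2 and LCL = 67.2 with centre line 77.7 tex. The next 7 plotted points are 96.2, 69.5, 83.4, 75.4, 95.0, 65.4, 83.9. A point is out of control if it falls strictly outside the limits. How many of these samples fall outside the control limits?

Compare each point to [67.2, 88.2]: sample 1 = 96.2 > UCL; sample 5 = 95.0 > UCL; sample 6 = 65.4 < LCL.

3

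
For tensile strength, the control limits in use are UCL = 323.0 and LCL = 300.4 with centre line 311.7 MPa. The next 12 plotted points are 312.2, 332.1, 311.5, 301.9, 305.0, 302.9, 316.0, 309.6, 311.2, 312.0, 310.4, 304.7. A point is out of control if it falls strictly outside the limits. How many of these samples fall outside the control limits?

1

Compare each point to [300.4, 323.0]: sample 2 = 332.1 > UCL.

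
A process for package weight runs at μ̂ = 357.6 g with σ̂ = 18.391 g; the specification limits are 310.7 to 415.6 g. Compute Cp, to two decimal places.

Cp = (USL − LSL) / (6σ̂) = (415.6 − 310.7) / (6 × 18.391) = 104.9000 / 110.3460 = 0.9506

0.95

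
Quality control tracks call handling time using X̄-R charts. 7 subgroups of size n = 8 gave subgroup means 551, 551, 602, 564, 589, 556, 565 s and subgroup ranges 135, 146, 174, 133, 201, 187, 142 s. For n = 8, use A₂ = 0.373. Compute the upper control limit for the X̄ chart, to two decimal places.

X̄̄ = (551 + 551 + 602 + 564 + 589 + 556 + 565) / 7 = 3978.0000 / 7 = 568.2857
R̄ = (135 + 146 + 174 + 133 + 201 + 187 + 142) / 7 = 1118.0000 / 7 = 159.7143
UCL = X̄̄ + A₂·R̄ = 568.2857 + 0.373 × 159.7143 = 627.8591

627.86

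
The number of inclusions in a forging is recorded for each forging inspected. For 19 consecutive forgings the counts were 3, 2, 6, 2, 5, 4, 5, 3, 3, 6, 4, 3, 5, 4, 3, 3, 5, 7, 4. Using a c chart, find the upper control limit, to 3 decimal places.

10.092

c̄ = (3 + 2 + 6 + 2 + 5 + 4 + 5 + 3 + 3 + 6 + 4 + 3 + 5 + 4 + 3 + 3 + 5 + 7 + 4) / 19 = 77 / 19 = 4.0526
UCL = c̄ + 3√c̄ = 4.0526 + 3 × √4.0526 = 4.0526 + 3 × 2.0131 = 10.0920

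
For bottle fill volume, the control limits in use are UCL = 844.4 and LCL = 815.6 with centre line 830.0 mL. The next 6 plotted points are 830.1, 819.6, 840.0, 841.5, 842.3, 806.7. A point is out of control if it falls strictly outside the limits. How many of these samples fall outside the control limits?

1

Compare each point to [815.6, 844.4]: sample 6 = 806.7 < LCL.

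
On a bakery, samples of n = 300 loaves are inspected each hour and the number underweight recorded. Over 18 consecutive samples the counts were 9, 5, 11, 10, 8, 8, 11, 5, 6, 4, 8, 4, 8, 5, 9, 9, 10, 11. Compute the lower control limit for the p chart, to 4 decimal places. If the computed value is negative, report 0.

p̄ = Σdᵢ / (k·n) = 141 / (18 × 300) = 0.02611
LCL = p̄ − 3·√(p̄(1−p̄)/n) = 0.02611 − 3 × 0.00921 = -0.00151 → 0 (negative, so LCL = 0)

0.0000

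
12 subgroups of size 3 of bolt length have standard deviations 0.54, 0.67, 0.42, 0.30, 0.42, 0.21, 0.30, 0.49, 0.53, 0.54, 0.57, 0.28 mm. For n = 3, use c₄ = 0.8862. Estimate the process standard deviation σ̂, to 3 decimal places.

0.496

s̄ = (0.54 + 0.67 + 0.42 + 0.30 + 0.42 + 0.21 + 0.30 + 0.49 + 0.53 + 0.54 + 0.57 + 0.28) / 12 = 0.4392
σ̂ = s̄ / c₄ = 0.4392 / 0.8862 = 0.4956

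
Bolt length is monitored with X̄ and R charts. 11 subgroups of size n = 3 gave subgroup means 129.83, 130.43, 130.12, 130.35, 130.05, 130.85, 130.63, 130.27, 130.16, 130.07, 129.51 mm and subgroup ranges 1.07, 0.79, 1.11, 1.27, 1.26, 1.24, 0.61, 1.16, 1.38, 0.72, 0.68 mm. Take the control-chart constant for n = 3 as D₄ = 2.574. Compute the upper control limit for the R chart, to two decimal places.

2.64

R̄ = (1.07 + 0.79 + 1.11 + 1.27 + 1.26 + 1.24 + 0.61 + 1.16 + 1.38 + 0.72 + 0.68) / 11 = 11.2900 / 11 = 1.0264
UCL_R = D₄·R̄ = 2.574 × 1.0264 = 2.6419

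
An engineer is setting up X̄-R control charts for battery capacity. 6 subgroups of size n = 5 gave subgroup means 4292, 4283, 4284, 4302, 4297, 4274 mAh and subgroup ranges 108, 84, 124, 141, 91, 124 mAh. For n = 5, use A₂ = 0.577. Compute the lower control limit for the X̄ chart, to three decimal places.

X̄̄ = (4292 + 4283 + 4284 + 4302 + 4297 + 4274) / 6 = 25732.0000 / 6 = 4288.6667
R̄ = (108 + 84 + 124 + 141 + 91 + 124) / 6 = 672.0000 / 6 = 112.0000
LCL = X̄̄ − A₂·R̄ = 4288.6667 − 0.577 × 112.0000 = 4224.0427

4224.043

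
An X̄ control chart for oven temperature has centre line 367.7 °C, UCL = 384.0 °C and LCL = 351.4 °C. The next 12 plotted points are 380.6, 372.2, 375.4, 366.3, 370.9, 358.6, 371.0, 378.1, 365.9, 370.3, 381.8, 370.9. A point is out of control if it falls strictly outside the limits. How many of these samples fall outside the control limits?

All 12 points lie within [351.4, 384.0].

0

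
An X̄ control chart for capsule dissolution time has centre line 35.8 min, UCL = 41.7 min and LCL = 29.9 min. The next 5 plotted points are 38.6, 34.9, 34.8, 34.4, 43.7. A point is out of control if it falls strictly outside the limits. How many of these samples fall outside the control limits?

Compare each point to [29.9, 41.7]: sample 5 = 43.7 > UCL.

1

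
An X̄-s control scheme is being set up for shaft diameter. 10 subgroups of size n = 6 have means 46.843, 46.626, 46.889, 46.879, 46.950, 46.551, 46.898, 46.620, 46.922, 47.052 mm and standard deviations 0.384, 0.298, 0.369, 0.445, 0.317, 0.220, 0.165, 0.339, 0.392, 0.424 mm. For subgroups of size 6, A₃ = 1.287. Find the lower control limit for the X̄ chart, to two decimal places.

X̄̄ = (46.843 + 46.626 + 46.889 + 46.879 + 46.950 + 46.551 + 46.898 + 46.620 + 46.922 + 47.052) / 10 = 46.8230
s̄ = (0.384 + 0.298 + 0.369 + 0.445 + 0.317 + 0.220 + 0.165 + 0.339 + 0.392 + 0.424) / 10 = 0.3353
LCL = X̄̄ − A₃·s̄ = 46.8230 − 1.287 × 0.3353 = 46.3915

46.39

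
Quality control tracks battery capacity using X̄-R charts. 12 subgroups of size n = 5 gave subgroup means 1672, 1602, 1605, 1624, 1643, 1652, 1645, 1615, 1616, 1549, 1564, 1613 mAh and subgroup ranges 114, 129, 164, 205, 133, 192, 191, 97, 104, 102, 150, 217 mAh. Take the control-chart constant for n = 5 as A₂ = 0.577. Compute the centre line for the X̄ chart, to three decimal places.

1616.667

X̄̄ = (1672 + 1602 + 1605 + 1624 + 1643 + 1652 + 1645 + 1615 + 1616 + 1549 + 1564 + 1613) / 12 = 19400.0000 / 12 = 1616.6667
CL = X̄̄ = 1616.6667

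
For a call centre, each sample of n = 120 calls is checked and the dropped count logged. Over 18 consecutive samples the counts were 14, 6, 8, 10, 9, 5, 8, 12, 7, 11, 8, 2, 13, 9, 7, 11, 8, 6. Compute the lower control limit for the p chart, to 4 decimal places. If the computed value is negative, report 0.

p̄ = Σdᵢ / (k·n) = 154 / (18 × 120) = 0.07130
LCL = p̄ − 3·√(p̄(1−p̄)/n) = 0.07130 − 3 × 0.02349 = 0.00083

0.0008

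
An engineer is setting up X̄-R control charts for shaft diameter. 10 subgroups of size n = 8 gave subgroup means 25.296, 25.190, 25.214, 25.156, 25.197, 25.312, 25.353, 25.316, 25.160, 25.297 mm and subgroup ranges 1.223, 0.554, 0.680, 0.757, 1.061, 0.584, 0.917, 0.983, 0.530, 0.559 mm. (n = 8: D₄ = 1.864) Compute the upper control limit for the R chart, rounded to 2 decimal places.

1.46

R̄ = (1.223 + 0.554 + 0.680 + 0.757 + 1.061 + 0.584 + 0.917 + 0.983 + 0.530 + 0.559) / 10 = 7.8480 / 10 = 0.7848
UCL_R = D₄·R̄ = 1.864 × 0.7848 = 1.4629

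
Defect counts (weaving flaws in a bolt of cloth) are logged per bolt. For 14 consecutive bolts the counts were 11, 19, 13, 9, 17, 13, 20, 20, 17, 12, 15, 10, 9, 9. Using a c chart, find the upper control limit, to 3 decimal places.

c̄ = (11 + 19 + 13 + 9 + 17 + 13 + 20 + 20 + 17 + 12 + 15 + 10 + 9 + 9) / 14 = 194 / 14 = 13.8571
UCL = c̄ + 3√c̄ = 13.8571 + 3 × √13.8571 = 13.8571 + 3 × 3.7225 = 25.0247

25.025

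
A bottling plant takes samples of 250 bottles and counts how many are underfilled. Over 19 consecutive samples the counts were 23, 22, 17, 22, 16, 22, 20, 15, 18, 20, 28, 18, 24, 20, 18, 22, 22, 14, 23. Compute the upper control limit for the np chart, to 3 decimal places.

33.141

p̄ = Σdᵢ / (k·n) = 384 / (19 × 250) = 0.08084
UCL = np̄ + 3·√(np̄(1−p̄)) = 20.2105 + 3 × √(20.2105×0.91916) = 20.2105 + 3 × 4.3101 = 33.1407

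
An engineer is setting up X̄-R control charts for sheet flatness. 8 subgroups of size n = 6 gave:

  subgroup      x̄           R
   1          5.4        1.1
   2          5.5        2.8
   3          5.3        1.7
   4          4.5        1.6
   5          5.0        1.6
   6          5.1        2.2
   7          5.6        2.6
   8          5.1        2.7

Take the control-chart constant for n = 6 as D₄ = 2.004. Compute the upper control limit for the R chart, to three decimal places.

4.083

R̄ = (1.1 + 2.8 + 1.7 + 1.6 + 1.6 + 2.2 + 2.6 + 2.7) / 8 = 16.3000 / 8 = 2.0375
UCL_R = D₄·R̄ = 2.004 × 2.0375 = 4.0831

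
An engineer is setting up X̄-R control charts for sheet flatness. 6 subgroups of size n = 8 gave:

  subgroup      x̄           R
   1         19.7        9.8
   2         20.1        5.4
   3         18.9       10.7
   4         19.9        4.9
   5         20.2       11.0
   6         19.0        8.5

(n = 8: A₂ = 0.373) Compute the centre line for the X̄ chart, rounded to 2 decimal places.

X̄̄ = (19.7 + 20.1 + 18.9 + 19.9 + 20.2 + 19.0) / 6 = 117.8000 / 6 = 19.6333
CL = X̄̄ = 19.6333

19.63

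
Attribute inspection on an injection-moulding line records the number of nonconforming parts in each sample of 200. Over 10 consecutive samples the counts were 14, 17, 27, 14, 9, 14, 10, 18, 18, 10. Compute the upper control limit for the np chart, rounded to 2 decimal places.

26.31

p̄ = Σdᵢ / (k·n) = 151 / (10 × 200) = 0.07550
UCL = np̄ + 3·√(np̄(1−p̄)) = 15.1000 + 3 × √(15.1000×0.92450) = 15.1000 + 3 × 3.7363 = 26.3089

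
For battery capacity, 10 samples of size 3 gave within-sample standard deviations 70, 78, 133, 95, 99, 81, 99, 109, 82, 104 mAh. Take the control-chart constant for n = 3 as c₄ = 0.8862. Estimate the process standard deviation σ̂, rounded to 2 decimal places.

s̄ = (70 + 78 + 133 + 95 + 99 + 81 + 99 + 109 + 82 + 104) / 10 = 95.0000
σ̂ = s̄ / c₄ = 95.0000 / 0.8862 = 107.1993

107.20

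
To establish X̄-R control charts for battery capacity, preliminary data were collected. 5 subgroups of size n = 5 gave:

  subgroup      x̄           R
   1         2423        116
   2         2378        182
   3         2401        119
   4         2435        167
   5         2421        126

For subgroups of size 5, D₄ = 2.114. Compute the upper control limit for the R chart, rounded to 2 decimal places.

300.19

R̄ = (116 + 182 + 119 + 167 + 126) / 5 = 710.0000 / 5 = 142.0000
UCL_R = D₄·R̄ = 2.114 × 142.0000 = 300.1880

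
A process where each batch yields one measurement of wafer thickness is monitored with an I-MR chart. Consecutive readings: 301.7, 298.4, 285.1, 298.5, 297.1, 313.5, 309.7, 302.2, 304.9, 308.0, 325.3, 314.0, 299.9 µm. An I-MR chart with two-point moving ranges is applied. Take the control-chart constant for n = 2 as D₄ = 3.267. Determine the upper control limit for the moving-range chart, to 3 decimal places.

Moving ranges: 3.3, 13.3, 13.4, 1.4, 16.4, 3.8, 7.5, 2.7, 3.1, 17.3, 11.3, 14.1; M̄R̄ = 107.6000 / 12 = 8.9667
UCL_MR = D₄·M̄R̄ = 3.267 × 8.9667 = 29.2941

29.294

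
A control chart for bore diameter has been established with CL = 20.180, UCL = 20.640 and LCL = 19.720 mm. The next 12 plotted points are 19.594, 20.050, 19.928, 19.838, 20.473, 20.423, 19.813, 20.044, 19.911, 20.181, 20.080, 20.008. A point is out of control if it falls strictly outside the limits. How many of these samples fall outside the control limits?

Compare each point to [19.720, 20.640]: sample 1 = 19.594 < LCL.

1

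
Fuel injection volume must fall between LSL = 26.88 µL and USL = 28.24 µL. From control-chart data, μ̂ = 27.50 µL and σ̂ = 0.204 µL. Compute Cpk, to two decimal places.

1.01

Cpu = (USL − μ̂) / (3σ̂) = (28.24 − 27.50) / (3 × 0.204) = 1.2092; Cpl = (μ̂ − LSL) / (3σ̂) = (27.50 − 26.88) / (3 × 0.204) = 1.0131; Cpk = min(Cpu, Cpl) = 1.0131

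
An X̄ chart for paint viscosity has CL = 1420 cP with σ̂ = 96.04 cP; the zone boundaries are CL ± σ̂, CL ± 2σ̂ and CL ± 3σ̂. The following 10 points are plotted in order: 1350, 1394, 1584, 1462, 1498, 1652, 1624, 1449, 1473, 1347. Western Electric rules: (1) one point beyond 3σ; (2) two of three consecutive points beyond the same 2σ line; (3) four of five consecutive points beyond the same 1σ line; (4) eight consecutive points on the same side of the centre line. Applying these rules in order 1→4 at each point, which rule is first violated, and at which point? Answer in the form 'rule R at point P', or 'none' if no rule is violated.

rule 2 at point 7

Zone of each point (C = within 1σ̂, B = 1σ̂–2σ̂, A = 2σ̂–3σ̂, * = beyond 3σ̂; sign = side of CL): 1:-C, 2:-C, 3:+B, 4:+C, 5:+C, 6:+A, 7:+A, 8:+C, 9:+C, 10:-C
Rule 2 (two of three consecutive points beyond the same 2σ limit) is satisfied at point 7.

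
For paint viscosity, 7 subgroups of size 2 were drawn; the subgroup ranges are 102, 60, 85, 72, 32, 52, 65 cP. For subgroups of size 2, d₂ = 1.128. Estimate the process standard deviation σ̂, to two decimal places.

R̄ = (102 + 60 + 85 + 72 + 32 + 52 + 65) / 7 = 66.8571
σ̂ = R̄ / d₂ = 66.8571 / 1.128 = 59.2705

59.27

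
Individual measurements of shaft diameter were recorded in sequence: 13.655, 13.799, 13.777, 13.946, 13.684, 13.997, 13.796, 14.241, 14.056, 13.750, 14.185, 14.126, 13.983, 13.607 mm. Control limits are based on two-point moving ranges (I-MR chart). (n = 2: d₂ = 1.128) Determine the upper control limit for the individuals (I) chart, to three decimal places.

14.526

X̄ = (13.655 + 13.799 + 13.777 + 13.946 + 13.684 + 13.997 + 13.796 + 14.241 + 14.056 + 13.750 + 14.185 + 14.126 + 13.983 + 13.607) / 14 = 13.9001
Moving ranges: 0.144, 0.022, 0.169, 0.262, 0.313, 0.201, 0.445, 0.185, 0.306, 0.435, 0.059, 0.143, 0.376; M̄R̄ = 3.0600 / 13 = 0.2354
UCL = X̄ + 3·M̄R̄/d₂ = 13.9001 + 3 × 0.2354 / 1.128 = 14.5262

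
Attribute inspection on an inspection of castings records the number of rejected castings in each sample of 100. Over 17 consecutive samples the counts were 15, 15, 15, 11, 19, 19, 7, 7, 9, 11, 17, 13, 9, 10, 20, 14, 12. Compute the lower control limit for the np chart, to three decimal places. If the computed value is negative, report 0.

p̄ = Σdᵢ / (k·n) = 223 / (17 × 100) = 0.13118
LCL = np̄ − 3·√(np̄(1−p̄)) = 13.1176 − 3 × 3.3759 = 2.9898

2.990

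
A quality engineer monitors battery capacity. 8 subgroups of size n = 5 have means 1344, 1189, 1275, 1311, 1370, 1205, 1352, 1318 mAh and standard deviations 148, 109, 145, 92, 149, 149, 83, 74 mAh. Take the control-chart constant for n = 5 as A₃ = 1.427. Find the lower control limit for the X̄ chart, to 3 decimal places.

X̄̄ = (1344 + 1189 + 1275 + 1311 + 1370 + 1205 + 1352 + 1318) / 8 = 1295.5000
s̄ = (148 + 109 + 145 + 92 + 149 + 149 + 83 + 74) / 8 = 118.6250
LCL = X̄̄ − A₃·s̄ = 1295.5000 − 1.427 × 118.6250 = 1126.2221

1126.222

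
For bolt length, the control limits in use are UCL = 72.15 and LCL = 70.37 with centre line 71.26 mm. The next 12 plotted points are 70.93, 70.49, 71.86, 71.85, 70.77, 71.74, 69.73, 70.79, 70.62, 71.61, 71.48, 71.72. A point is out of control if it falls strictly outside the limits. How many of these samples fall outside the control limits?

Compare each point to [70.37, 72.15]: sample 7 = 69.73 < LCL.

1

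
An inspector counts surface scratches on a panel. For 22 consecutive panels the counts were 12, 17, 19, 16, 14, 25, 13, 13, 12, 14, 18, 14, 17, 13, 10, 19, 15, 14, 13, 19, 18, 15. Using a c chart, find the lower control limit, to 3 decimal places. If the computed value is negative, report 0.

c̄ = (12 + 17 + 19 + 16 + 14 + 25 + 13 + 13 + 12 + 14 + 18 + 14 + 17 + 13 + 10 + 19 + 15 + 14 + 13 + 19 + 18 + 15) / 22 = 340 / 22 = 15.4545
LCL = c̄ − 3√c̄ = 15.4545 − 3 × 3.9312 = 3.6609

3.661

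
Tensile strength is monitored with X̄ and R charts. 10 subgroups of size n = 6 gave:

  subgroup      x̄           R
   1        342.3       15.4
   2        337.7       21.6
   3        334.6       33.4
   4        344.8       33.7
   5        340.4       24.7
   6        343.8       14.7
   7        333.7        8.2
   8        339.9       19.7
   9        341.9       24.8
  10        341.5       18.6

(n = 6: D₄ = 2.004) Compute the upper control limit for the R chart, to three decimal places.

43.046

R̄ = (15.4 + 21.6 + 33.4 + 33.7 + 24.7 + 14.7 + 8.2 + 19.7 + 24.8 + 18.6) / 10 = 214.8000 / 10 = 21.4800
UCL_R = D₄·R̄ = 2.004 × 21.4800 = 43.0459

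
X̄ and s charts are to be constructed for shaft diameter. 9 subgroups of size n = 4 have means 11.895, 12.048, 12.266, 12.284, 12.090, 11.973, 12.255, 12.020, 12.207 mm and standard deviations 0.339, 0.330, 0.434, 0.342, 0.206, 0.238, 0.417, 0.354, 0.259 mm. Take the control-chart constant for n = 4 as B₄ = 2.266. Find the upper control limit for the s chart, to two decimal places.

0.73

s̄ = (0.339 + 0.330 + 0.434 + 0.342 + 0.206 + 0.238 + 0.417 + 0.354 + 0.259) / 9 = 0.3243
UCL_s = B₄·s̄ = 2.266 × 0.3243 = 0.7349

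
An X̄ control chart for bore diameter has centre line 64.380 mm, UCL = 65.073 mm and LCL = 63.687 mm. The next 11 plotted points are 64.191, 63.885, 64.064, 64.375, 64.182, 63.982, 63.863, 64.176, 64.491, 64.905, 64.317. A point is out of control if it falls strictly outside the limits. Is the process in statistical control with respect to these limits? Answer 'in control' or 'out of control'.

in control

All 11 points lie within [63.687, 65.073].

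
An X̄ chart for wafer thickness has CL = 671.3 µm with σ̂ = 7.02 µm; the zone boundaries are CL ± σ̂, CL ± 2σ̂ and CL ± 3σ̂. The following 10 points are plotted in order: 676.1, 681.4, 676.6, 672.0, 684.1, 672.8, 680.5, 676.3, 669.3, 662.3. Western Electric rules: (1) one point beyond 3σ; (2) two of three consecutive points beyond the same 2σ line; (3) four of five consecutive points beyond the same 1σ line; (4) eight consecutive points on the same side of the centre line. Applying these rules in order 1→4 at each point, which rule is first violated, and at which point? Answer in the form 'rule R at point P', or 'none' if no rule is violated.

Zone of each point (C = within 1σ̂, B = 1σ̂–2σ̂, A = 2σ̂–3σ̂, * = beyond 3σ̂; sign = side of CL): 1:+C, 2:+B, 3:+C, 4:+C, 5:+B, 6:+C, 7:+B, 8:+C, 9:-C, 10:-B
Rule 4 (eight consecutive points on the same side of the centre line) is satisfied at point 8.

rule 4 at point 8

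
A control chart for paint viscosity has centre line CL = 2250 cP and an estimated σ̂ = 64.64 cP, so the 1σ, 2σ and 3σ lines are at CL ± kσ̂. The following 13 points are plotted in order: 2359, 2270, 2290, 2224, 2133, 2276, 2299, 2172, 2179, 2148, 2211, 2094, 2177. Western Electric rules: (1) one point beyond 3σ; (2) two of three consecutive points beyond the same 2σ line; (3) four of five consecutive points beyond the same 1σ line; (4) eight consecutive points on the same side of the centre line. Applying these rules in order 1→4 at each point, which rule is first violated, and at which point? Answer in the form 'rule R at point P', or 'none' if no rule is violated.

Zone of each point (C = within 1σ̂, B = 1σ̂–2σ̂, A = 2σ̂–3σ̂, * = beyond 3σ̂; sign = side of CL): 1:+B, 2:+C, 3:+C, 4:-C, 5:-B, 6:+C, 7:+C, 8:-B, 9:-B, 10:-B, 11:-C, 12:-A, 13:-B
Rule 3 (four of five consecutive points beyond the same 1σ limit) is satisfied at point 12.

rule 3 at point 12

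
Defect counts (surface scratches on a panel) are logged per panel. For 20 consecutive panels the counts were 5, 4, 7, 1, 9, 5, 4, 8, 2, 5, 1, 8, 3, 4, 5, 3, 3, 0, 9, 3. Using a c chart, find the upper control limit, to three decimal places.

10.779

c̄ = (5 + 4 + 7 + 1 + 9 + 5 + 4 + 8 + 2 + 5 + 1 + 8 + 3 + 4 + 5 + 3 + 3 + 0 + 9 + 3) / 20 = 89 / 20 = 4.4500
UCL = c̄ + 3√c̄ = 4.4500 + 3 × √4.4500 = 4.4500 + 3 × 2.1095 = 10.7785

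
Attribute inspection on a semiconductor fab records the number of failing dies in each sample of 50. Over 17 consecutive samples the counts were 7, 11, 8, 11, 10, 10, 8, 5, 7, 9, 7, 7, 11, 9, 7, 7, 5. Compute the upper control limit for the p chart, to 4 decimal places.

p̄ = Σdᵢ / (k·n) = 139 / (17 × 50) = 0.16353
UCL = p̄ + 3·√(p̄(1−p̄)/n) = 0.16353 + 3 × √(0.16353×0.83647/50) = 0.16353 + 3 × 0.05230 = 0.32044

0.3204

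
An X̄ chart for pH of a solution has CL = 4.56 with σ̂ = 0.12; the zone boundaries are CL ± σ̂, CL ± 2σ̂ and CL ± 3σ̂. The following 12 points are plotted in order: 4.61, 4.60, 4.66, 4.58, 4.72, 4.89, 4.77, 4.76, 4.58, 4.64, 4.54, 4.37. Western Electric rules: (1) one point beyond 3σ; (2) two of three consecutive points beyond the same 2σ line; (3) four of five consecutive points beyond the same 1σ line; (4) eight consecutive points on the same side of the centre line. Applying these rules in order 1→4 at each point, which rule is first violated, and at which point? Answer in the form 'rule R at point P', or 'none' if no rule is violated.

Zone of each point (C = within 1σ̂, B = 1σ̂–2σ̂, A = 2σ̂–3σ̂, * = beyond 3σ̂; sign = side of CL): 1:+C, 2:+C, 3:+C, 4:+C, 5:+B, 6:+A, 7:+B, 8:+B, 9:+C, 10:+C, 11:-C, 12:-B
Rule 3 (four of five consecutive points beyond the same 1σ limit) is satisfied at point 8.

rule 3 at point 8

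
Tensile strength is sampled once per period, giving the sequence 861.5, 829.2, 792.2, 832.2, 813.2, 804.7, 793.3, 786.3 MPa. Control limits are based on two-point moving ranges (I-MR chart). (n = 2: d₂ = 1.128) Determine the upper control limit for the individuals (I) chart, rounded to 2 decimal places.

X̄ = (861.5 + 829.2 + 792.2 + 832.2 + 813.2 + 804.7 + 793.3 + 786.3) / 8 = 814.0750
Moving ranges: 32.3, 37.0, 40.0, 19.0, 8.5, 11.4, 7.0; M̄R̄ = 155.2000 / 7 = 22.1714
UCL = X̄ + 3·M̄R̄/d₂ = 814.0750 + 3 × 22.1714 / 1.128 = 873.0416

873.04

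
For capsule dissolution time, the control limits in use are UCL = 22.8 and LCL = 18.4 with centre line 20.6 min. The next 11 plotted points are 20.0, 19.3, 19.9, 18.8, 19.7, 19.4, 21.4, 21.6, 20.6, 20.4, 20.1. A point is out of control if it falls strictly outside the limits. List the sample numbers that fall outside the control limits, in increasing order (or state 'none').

none

All 11 points lie within [18.4, 22.8].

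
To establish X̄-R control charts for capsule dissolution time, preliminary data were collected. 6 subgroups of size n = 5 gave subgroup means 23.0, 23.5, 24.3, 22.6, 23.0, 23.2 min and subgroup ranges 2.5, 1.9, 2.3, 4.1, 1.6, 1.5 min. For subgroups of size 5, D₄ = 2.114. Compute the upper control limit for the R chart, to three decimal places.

R̄ = (2.5 + 1.9 + 2.3 + 4.1 + 1.6 + 1.5) / 6 = 13.9000 / 6 = 2.3167
UCL_R = D₄·R̄ = 2.114 × 2.3167 = 4.8974

4.897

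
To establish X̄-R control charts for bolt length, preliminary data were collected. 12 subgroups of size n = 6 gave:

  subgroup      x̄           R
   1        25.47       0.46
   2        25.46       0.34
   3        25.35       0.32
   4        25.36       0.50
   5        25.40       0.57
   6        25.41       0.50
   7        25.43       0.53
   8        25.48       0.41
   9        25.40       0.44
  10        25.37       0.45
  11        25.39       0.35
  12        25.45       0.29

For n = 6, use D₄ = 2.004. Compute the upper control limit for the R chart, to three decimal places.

R̄ = (0.46 + 0.34 + 0.32 + 0.50 + 0.57 + 0.50 + 0.53 + 0.41 + 0.44 + 0.45 + 0.35 + 0.29) / 12 = 5.1600 / 12 = 0.4300
UCL_R = D₄·R̄ = 2.004 × 0.4300 = 0.8617

0.862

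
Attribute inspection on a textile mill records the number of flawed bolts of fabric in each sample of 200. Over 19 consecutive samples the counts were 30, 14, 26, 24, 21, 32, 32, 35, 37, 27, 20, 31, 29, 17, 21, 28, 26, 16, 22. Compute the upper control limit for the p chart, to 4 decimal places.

0.1994

p̄ = Σdᵢ / (k·n) = 488 / (19 × 200) = 0.12842
UCL = p̄ + 3·√(p̄(1−p̄)/n) = 0.12842 + 3 × √(0.12842×0.87158/200) = 0.12842 + 3 × 0.02366 = 0.19939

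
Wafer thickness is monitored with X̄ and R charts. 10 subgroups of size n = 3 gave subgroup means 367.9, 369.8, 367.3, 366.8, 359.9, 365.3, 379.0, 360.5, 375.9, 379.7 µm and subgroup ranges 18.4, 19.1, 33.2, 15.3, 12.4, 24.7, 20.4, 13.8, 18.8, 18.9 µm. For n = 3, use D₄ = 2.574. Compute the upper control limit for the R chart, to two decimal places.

R̄ = (18.4 + 19.1 + 33.2 + 15.3 + 12.4 + 24.7 + 20.4 + 13.8 + 18.8 + 18.9) / 10 = 195.0000 / 10 = 19.5000
UCL_R = D₄·R̄ = 2.574 × 19.5000 = 50.1930

50.19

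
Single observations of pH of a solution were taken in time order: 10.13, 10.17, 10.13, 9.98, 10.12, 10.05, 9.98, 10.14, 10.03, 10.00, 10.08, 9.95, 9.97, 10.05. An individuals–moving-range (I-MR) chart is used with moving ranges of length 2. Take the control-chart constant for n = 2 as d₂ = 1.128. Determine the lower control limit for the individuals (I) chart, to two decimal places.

9.83

X̄ = (10.13 + 10.17 + 10.13 + 9.98 + 10.12 + 10.05 + 9.98 + 10.14 + 10.03 + 10.00 + 10.08 + 9.95 + 9.97 + 10.05) / 14 = 10.0557
Moving ranges: 0.04, 0.04, 0.15, 0.14, 0.07, 0.07, 0.16, 0.11, 0.03, 0.08, 0.13, 0.02, 0.08; M̄R̄ = 1.1200 / 13 = 0.0862
LCL = X̄ − 3·M̄R̄/d₂ = 10.0557 − 3 × 0.0862 / 1.128 = 9.8266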